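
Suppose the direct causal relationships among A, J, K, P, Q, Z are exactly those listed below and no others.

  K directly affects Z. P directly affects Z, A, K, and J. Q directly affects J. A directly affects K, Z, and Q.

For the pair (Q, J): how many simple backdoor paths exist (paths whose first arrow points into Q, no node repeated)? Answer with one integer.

A backdoor path from Q to J is any simple undirected path whose first edge points into Q (i.e. leaves Q via a parent).
Parents of Q: {A}.
Enumerating:
  P1: Q <- A <- P -> J
  P2: Q <- A -> K <- P -> J
  P3: Q <- A -> K -> Z <- P -> J
  P4: Q <- A -> Z <- P -> J
  P5: Q <- A -> Z <- K <- P -> J
That exhausts the simple backdoor paths. Count: 5.

5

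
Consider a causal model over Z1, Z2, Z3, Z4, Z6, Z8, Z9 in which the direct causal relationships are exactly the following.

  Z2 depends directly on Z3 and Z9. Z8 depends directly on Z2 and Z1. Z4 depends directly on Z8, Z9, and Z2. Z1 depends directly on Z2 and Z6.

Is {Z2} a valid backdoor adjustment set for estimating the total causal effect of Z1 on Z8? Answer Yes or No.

Backdoor paths from Z1 to Z8 (paths whose first edge points into Z1):
  P1: Z1 <- Z2 <- Z9 -> Z4 <- Z8
  P2: Z1 <- Z2 -> Z8
  P3: Z1 <- Z2 -> Z4 <- Z8
Condition 1 (no descendant of Z1 in the set): holds — descendants of Z1 are {Z4, Z8}; none are in {Z2}.
Condition 2 (every backdoor path blocked by {Z2}):
  P1: blocked at chain node Z2 ∈ conditioning set.
  P2: blocked at fork node Z2 ∈ conditioning set.
  P3: blocked at fork node Z2 ∈ conditioning set.
{Z2} satisfies the backdoor criterion.

Yes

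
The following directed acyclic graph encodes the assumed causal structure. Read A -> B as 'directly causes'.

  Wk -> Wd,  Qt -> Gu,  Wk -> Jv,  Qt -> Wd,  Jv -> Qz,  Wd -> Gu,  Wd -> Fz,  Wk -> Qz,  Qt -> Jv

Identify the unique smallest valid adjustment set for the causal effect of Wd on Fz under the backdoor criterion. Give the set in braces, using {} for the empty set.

{}

Variables eligible for adjustment (non-descendants of Wd, excluding Wd and Fz): {Jv, Qt, Qz, Wk}.
Backdoor paths from Wd to Fz:
  (none)
With no backdoor paths the empty set already satisfies the criterion, and it is trivially minimal.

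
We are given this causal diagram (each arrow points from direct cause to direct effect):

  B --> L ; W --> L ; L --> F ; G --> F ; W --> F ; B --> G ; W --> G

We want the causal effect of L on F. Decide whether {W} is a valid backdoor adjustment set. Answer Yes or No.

No

Backdoor paths from L to F (paths whose first edge points into L):
  P1: L <- B -> G <- W -> F
  P2: L <- B -> G -> F
  P3: L <- W -> G -> F
  P4: L <- W -> F
Condition 1 (no descendant of L in the set): holds — descendants of L are {F}; none are in {W}.
Condition 2 (every backdoor path blocked by {W}):
  P1: blocked at collider G (neither it nor any descendant is in the conditioning set).
  P2: open — no interior node is in the conditioning set.
  P3: blocked at fork node W ∈ conditioning set.
  P4: blocked at fork node W ∈ conditioning set.
{W} does not satisfy the backdoor criterion.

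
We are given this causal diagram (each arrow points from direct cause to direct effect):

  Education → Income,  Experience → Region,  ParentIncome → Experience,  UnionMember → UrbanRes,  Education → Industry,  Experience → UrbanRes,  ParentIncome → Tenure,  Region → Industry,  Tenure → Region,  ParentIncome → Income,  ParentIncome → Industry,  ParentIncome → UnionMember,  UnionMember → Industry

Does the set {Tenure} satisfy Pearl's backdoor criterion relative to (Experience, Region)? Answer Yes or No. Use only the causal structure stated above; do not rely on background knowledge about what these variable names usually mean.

Backdoor paths from Experience to Region (paths whose first edge points into Experience):
  P1: Experience <- ParentIncome -> Tenure -> Region
  P2: Experience <- ParentIncome -> Income <- Education -> Industry <- Region
  P3: Experience <- ParentIncome -> UnionMember -> Industry <- Region
  P4: Experience <- ParentIncome -> Industry <- Region
Condition 1 (no descendant of Experience in the set): holds — descendants of Experience are {Industry, Region, UrbanRes}; none are in {Tenure}.
Condition 2 (every backdoor path blocked by {Tenure}):
  P1: blocked at chain node Tenure ∈ conditioning set.
  P2: blocked at collider Income (neither it nor any descendant is in the conditioning set).
  P3: blocked at collider Industry (neither it nor any descendant is in the conditioning set).
  P4: blocked at collider Industry (neither it nor any descendant is in the conditioning set).
{Tenure} satisfies the backdoor criterion.

Yes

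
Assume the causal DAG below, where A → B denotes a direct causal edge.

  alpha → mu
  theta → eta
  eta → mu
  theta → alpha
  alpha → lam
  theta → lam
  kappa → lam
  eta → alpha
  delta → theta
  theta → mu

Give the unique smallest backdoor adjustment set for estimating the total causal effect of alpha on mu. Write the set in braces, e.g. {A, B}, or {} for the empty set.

{eta, theta}

Variables eligible for adjustment (non-descendants of alpha, excluding alpha and mu): {delta, eta, kappa, theta}.
Backdoor paths from alpha to mu:
  P1: alpha <- theta -> eta -> mu
  P2: alpha <- theta -> mu
  P3: alpha <- eta <- theta -> mu
  P4: alpha <- eta -> mu
The empty set is not sufficient: P1 (alpha <- theta -> eta -> mu) has no collider blocking it and no conditioned non-collider, so it is open.
Try {eta, theta}:
  P1: blocked at fork node theta ∈ conditioning set.
  P2: blocked at fork node theta ∈ conditioning set.
  P3: blocked at chain node eta ∈ conditioning set.
  P4: blocked at fork node eta ∈ conditioning set.
{eta, theta} contains no descendant of alpha and blocks every backdoor path.
Every element of {eta, theta} is needed (dropping eta leaves P4 open; dropping theta leaves P2 open), so no proper subset is valid.
Among all size-2 subsets of the eligible variables, only {eta, theta} blocks every backdoor path, so it is the unique smallest valid adjustment set.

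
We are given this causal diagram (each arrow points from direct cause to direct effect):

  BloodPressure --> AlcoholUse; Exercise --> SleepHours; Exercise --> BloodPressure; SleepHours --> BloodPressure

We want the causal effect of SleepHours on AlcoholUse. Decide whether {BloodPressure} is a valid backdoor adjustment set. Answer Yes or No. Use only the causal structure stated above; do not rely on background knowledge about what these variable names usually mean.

Backdoor paths from SleepHours to AlcoholUse (paths whose first edge points into SleepHours):
  P1: SleepHours <- Exercise -> BloodPressure -> AlcoholUse
Condition 1 (no descendant of SleepHours in the set): FAILS — BloodPressure is a descendant of SleepHours.
Condition 2 (every backdoor path blocked by {BloodPressure}):
  P1: blocked at chain node BloodPressure ∈ conditioning set.
{BloodPressure} does not satisfy the backdoor criterion.

No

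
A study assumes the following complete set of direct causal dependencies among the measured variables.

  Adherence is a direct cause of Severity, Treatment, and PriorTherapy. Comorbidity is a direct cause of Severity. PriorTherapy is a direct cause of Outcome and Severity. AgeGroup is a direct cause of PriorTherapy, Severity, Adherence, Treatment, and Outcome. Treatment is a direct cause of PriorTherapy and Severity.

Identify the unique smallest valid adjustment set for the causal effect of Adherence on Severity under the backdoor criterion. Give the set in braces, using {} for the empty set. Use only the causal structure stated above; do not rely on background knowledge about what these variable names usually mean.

Variables eligible for adjustment (non-descendants of Adherence, excluding Adherence and Severity): {AgeGroup, Comorbidity}.
Backdoor paths from Adherence to Severity:
  P1: Adherence <- AgeGroup -> Treatment -> PriorTherapy -> Severity
  P2: Adherence <- AgeGroup -> Treatment -> Severity
  P3: Adherence <- AgeGroup -> PriorTherapy <- Treatment -> Severity
  P4: Adherence <- AgeGroup -> PriorTherapy -> Severity
  P5: Adherence <- AgeGroup -> Severity
  P6: Adherence <- AgeGroup -> Outcome <- PriorTherapy <- Treatment -> Severity
  P7: Adherence <- AgeGroup -> Outcome <- PriorTherapy -> Severity
The empty set is not sufficient: P1 (Adherence <- AgeGroup -> Treatment -> PriorTherapy -> Severity) has no collider blocking it and no conditioned non-collider, so it is open.
Try {AgeGroup}:
  P1: blocked at fork node AgeGroup ∈ conditioning set.
  P2: blocked at fork node AgeGroup ∈ conditioning set.
  P3: blocked at fork node AgeGroup ∈ conditioning set.
  P4: blocked at fork node AgeGroup ∈ conditioning set.
  P5: blocked at fork node AgeGroup ∈ conditioning set.
  P6: blocked at fork node AgeGroup ∈ conditioning set.
  P7: blocked at fork node AgeGroup ∈ conditioning set.
{AgeGroup} contains no descendant of Adherence and blocks every backdoor path.
No other singleton works — e.g. {Comorbidity} leaves P1 open — so {AgeGroup} is the unique smallest valid adjustment set.

{AgeGroup}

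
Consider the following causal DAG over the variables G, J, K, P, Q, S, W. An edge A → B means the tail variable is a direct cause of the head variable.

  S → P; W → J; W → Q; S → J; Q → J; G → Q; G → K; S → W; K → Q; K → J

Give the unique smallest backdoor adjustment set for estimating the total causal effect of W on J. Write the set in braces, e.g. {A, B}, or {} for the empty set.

Variables eligible for adjustment (non-descendants of W, excluding W and J): {G, K, P, S}.
Backdoor paths from W to J:
  P1: W <- S -> J
The empty set is not sufficient: P1 (W <- S -> J) has no collider blocking it and no conditioned non-collider, so it is open.
Try {S}:
  P1: blocked at fork node S ∈ conditioning set.
{S} contains no descendant of W and blocks every backdoor path.
No other singleton works — e.g. {G} leaves P1 open — so {S} is the unique smallest valid adjustment set.

{S}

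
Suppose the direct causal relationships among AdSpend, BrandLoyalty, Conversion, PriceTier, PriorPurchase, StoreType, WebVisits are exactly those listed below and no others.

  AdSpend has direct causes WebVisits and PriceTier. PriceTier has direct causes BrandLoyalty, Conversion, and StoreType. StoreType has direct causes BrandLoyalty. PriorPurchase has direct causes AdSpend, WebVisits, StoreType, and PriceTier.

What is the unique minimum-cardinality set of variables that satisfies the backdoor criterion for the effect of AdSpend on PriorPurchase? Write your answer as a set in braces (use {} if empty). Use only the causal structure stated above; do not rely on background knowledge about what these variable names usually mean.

{PriceTier, WebVisits}

Variables eligible for adjustment (non-descendants of AdSpend, excluding AdSpend and PriorPurchase): {BrandLoyalty, Conversion, PriceTier, StoreType, WebVisits}.
Backdoor paths from AdSpend to PriorPurchase:
  P1: AdSpend <- WebVisits -> PriorPurchase
  P2: AdSpend <- PriceTier <- BrandLoyalty -> StoreType -> PriorPurchase
  P3: AdSpend <- PriceTier <- StoreType -> PriorPurchase
  P4: AdSpend <- PriceTier -> PriorPurchase
The empty set is not sufficient: P1 (AdSpend <- WebVisits -> PriorPurchase) has no collider blocking it and no conditioned non-collider, so it is open.
Try {PriceTier, WebVisits}:
  P1: blocked at fork node WebVisits ∈ conditioning set.
  P2: blocked at chain node PriceTier ∈ conditioning set.
  P3: blocked at chain node PriceTier ∈ conditioning set.
  P4: blocked at fork node PriceTier ∈ conditioning set.
{PriceTier, WebVisits} contains no descendant of AdSpend and blocks every backdoor path.
Every element of {PriceTier, WebVisits} is needed (dropping PriceTier leaves P2 open; dropping WebVisits leaves P1 open), so no proper subset is valid.
Among all size-2 subsets of the eligible variables, only {PriceTier, WebVisits} blocks every backdoor path, so it is the unique smallest valid adjustment set.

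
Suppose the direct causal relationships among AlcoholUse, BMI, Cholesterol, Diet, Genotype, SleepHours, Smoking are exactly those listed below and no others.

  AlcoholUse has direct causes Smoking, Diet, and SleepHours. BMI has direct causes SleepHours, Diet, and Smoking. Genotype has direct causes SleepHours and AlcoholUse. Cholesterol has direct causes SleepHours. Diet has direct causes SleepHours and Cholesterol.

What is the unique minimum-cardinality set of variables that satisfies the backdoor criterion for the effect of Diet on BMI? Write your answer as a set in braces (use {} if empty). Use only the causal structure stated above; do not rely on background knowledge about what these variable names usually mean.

Variables eligible for adjustment (non-descendants of Diet, excluding Diet and BMI): {Cholesterol, SleepHours, Smoking}.
Backdoor paths from Diet to BMI:
  P1: Diet <- SleepHours -> AlcoholUse <- Smoking -> BMI
  P2: Diet <- SleepHours -> Genotype <- AlcoholUse <- Smoking -> BMI
  P3: Diet <- SleepHours -> BMI
  P4: Diet <- Cholesterol <- SleepHours -> AlcoholUse <- Smoking -> BMI
  P5: Diet <- Cholesterol <- SleepHours -> Genotype <- AlcoholUse <- Smoking -> BMI
  P6: Diet <- Cholesterol <- SleepHours -> BMI
The empty set is not sufficient: P3 (Diet <- SleepHours -> BMI) has no collider blocking it and no conditioned non-collider, so it is open.
Try {SleepHours}:
  P1: blocked at fork node SleepHours ∈ conditioning set.
  P2: blocked at fork node SleepHours ∈ conditioning set.
  P3: blocked at fork node SleepHours ∈ conditioning set.
  P4: blocked at fork node SleepHours ∈ conditioning set.
  P5: blocked at fork node SleepHours ∈ conditioning set.
  P6: blocked at fork node SleepHours ∈ conditioning set.
{SleepHours} contains no descendant of Diet and blocks every backdoor path.
No other singleton works — e.g. {Cholesterol} leaves P3 open — so {SleepHours} is the unique smallest valid adjustment set.

{SleepHours}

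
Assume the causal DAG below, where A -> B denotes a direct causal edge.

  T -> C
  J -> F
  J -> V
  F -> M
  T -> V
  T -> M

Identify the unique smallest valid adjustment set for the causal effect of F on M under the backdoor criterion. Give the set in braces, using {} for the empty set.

{}

Variables eligible for adjustment (non-descendants of F, excluding F and M): {C, J, T, V}.
Backdoor paths from F to M:
  P1: F <- J -> V <- T -> M
Each backdoor path contains an unconditioned collider, so every path is already blocked with the empty conditioning set:
  P1: blocked at collider V (neither it nor any descendant is in the conditioning set).
The empty set is therefore the unique smallest valid set.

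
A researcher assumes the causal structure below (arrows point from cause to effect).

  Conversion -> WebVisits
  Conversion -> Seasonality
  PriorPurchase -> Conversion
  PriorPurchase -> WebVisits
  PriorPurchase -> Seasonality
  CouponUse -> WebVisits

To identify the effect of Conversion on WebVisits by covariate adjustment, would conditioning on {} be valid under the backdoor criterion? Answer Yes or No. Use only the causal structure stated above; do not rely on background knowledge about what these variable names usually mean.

Backdoor paths from Conversion to WebVisits (paths whose first edge points into Conversion):
  P1: Conversion <- PriorPurchase -> WebVisits
Condition 1 (no descendant of Conversion in the set): holds — descendants of Conversion are {Seasonality, WebVisits}; none are in {}.
Condition 2 (every backdoor path blocked by {}):
  P1: open — no interior node is in the conditioning set.
{} does not satisfy the backdoor criterion.

No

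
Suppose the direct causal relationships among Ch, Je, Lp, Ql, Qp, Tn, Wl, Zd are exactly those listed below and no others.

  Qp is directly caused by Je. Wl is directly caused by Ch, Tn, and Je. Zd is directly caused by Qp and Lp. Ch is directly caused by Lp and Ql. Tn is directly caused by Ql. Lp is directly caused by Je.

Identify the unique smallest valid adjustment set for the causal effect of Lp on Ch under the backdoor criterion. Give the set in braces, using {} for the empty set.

{}

Variables eligible for adjustment (non-descendants of Lp, excluding Lp and Ch): {Je, Ql, Qp, Tn}.
Backdoor paths from Lp to Ch:
  P1: Lp <- Je -> Wl <- Tn <- Ql -> Ch
  P2: Lp <- Je -> Wl <- Ch
Each backdoor path contains an unconditioned collider, so every path is already blocked with the empty conditioning set:
  P1: blocked at collider Wl (neither it nor any descendant is in the conditioning set).
  P2: blocked at collider Wl (neither it nor any descendant is in the conditioning set).
The empty set is therefore the unique smallest valid set.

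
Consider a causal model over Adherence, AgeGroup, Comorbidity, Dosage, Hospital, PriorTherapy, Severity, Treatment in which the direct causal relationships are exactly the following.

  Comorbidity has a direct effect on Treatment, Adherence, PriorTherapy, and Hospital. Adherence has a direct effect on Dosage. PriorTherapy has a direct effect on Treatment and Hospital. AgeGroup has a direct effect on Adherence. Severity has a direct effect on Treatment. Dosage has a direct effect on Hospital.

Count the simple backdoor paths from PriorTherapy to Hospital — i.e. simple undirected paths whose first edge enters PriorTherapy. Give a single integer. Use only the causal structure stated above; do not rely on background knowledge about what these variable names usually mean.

A backdoor path from PriorTherapy to Hospital is any simple undirected path whose first edge points into PriorTherapy (i.e. leaves PriorTherapy via a parent).
Parents of PriorTherapy: {Comorbidity}.
Enumerating:
  P1: PriorTherapy <- Comorbidity -> Adherence -> Dosage -> Hospital
  P2: PriorTherapy <- Comorbidity -> Hospital
That exhausts the simple backdoor paths. Count: 2.

2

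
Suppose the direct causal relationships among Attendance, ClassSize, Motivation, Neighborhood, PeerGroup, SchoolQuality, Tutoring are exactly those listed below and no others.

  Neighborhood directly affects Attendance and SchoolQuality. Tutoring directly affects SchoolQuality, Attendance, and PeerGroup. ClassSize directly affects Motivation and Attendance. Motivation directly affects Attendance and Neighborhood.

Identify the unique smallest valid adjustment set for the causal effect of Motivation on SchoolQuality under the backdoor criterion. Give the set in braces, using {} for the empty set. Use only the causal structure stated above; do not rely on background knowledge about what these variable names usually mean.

{}

Variables eligible for adjustment (non-descendants of Motivation, excluding Motivation and SchoolQuality): {ClassSize, PeerGroup, Tutoring}.
Backdoor paths from Motivation to SchoolQuality:
  P1: Motivation <- ClassSize -> Attendance <- Tutoring -> SchoolQuality
  P2: Motivation <- ClassSize -> Attendance <- Neighborhood -> SchoolQuality
Each backdoor path contains an unconditioned collider, so every path is already blocked with the empty conditioning set:
  P1: blocked at collider Attendance (neither it nor any descendant is in the conditioning set).
  P2: blocked at collider Attendance (neither it nor any descendant is in the conditioning set).
The empty set is therefore the unique smallest valid set.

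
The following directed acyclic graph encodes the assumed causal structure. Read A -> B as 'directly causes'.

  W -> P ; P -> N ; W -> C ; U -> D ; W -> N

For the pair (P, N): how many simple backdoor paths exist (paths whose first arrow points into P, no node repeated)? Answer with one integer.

A backdoor path from P to N is any simple undirected path whose first edge points into P (i.e. leaves P via a parent).
Parents of P: {W}.
Enumerating:
  P1: P <- W -> N
That exhausts the simple backdoor paths. Count: 1.

1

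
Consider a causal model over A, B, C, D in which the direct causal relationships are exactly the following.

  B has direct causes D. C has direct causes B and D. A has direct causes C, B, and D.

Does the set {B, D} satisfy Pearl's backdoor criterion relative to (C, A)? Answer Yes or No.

Backdoor paths from C to A (paths whose first edge points into C):
  P1: C <- D -> B -> A
  P2: C <- D -> A
  P3: C <- B <- D -> A
  P4: C <- B -> A
Condition 1 (no descendant of C in the set): holds — descendants of C are {A}; none are in {B, D}.
Condition 2 (every backdoor path blocked by {B, D}):
  P1: blocked at fork node D ∈ conditioning set.
  P2: blocked at fork node D ∈ conditioning set.
  P3: blocked at chain node B ∈ conditioning set.
  P4: blocked at fork node B ∈ conditioning set.
{B, D} satisfies the backdoor criterion.

Yes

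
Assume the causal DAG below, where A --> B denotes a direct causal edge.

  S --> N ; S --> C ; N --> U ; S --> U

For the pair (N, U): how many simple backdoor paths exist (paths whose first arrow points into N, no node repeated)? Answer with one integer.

1

A backdoor path from N to U is any simple undirected path whose first edge points into N (i.e. leaves N via a parent).
Parents of N: {S}.
Enumerating:
  P1: N <- S -> U
That exhausts the simple backdoor paths. Count: 1.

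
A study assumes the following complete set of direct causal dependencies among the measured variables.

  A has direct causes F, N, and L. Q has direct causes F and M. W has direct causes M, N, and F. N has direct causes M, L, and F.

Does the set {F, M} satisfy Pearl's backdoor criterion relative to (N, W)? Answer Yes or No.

Yes

Backdoor paths from N to W (paths whose first edge points into N):
  P1: N <- L -> A <- F -> W
  P2: N <- L -> A <- F -> Q <- M -> W
  P3: N <- M -> W
  P4: N <- M -> Q <- F -> W
  P5: N <- F -> W
  P6: N <- F -> Q <- M -> W
Condition 1 (no descendant of N in the set): holds — descendants of N are {A, W}; none are in {F, M}.
Condition 2 (every backdoor path blocked by {F, M}):
  P1: blocked at collider A (neither it nor any descendant is in the conditioning set).
  P2: blocked at collider A (neither it nor any descendant is in the conditioning set).
  P3: blocked at fork node M ∈ conditioning set.
  P4: blocked at fork node M ∈ conditioning set.
  P5: blocked at fork node F ∈ conditioning set.
  P6: blocked at fork node F ∈ conditioning set.
{F, M} satisfies the backdoor criterion.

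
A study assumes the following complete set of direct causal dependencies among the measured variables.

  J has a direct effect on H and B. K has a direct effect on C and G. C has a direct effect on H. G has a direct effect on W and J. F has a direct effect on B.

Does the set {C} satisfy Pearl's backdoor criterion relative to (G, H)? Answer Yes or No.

Yes

Backdoor paths from G to H (paths whose first edge points into G):
  P1: G <- K -> C -> H
Condition 1 (no descendant of G in the set): holds — descendants of G are {B, H, J, W}; none are in {C}.
Condition 2 (every backdoor path blocked by {C}):
  P1: blocked at chain node C ∈ conditioning set.
{C} satisfies the backdoor criterion.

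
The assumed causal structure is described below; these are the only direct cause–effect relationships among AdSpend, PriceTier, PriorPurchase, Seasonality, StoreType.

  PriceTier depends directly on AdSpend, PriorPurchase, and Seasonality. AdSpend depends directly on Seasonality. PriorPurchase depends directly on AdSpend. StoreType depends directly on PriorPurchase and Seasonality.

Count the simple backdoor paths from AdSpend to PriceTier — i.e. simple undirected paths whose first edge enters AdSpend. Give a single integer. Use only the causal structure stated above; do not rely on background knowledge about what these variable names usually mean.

A backdoor path from AdSpend to PriceTier is any simple undirected path whose first edge points into AdSpend (i.e. leaves AdSpend via a parent).
Parents of AdSpend: {Seasonality}.
Enumerating:
  P1: AdSpend <- Seasonality -> PriceTier
  P2: AdSpend <- Seasonality -> StoreType <- PriorPurchase -> PriceTier
That exhausts the simple backdoor paths. Count: 2.

2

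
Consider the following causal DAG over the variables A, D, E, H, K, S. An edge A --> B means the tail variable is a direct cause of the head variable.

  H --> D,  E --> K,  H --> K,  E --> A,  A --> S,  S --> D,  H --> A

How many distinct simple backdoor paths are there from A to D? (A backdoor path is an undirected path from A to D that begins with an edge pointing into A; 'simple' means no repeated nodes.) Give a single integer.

A backdoor path from A to D is any simple undirected path whose first edge points into A (i.e. leaves A via a parent).
Parents of A: {E, H}.
Enumerating:
  P1: A <- E -> K <- H -> D
  P2: A <- H -> D
That exhausts the simple backdoor paths. Count: 2.

2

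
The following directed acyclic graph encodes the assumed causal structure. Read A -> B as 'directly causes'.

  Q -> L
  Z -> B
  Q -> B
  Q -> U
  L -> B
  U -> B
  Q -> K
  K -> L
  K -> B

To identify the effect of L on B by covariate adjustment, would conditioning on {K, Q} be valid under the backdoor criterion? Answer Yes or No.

Backdoor paths from L to B (paths whose first edge points into L):
  P1: L <- Q -> K -> B
  P2: L <- Q -> U -> B
  P3: L <- Q -> B
  P4: L <- K <- Q -> U -> B
  P5: L <- K <- Q -> B
  P6: L <- K -> B
Condition 1 (no descendant of L in the set): holds — descendants of L are {B}; none are in {K, Q}.
Condition 2 (every backdoor path blocked by {K, Q}):
  P1: blocked at fork node Q ∈ conditioning set.
  P2: blocked at fork node Q ∈ conditioning set.
  P3: blocked at fork node Q ∈ conditioning set.
  P4: blocked at chain node K ∈ conditioning set.
  P5: blocked at chain node K ∈ conditioning set.
  P6: blocked at fork node K ∈ conditioning set.
{K, Q} satisfies the backdoor criterion.

Yes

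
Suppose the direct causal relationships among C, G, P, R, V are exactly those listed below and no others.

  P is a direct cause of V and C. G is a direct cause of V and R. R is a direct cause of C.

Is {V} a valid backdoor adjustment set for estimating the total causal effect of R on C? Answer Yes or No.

No

Backdoor paths from R to C (paths whose first edge points into R):
  P1: R <- G -> V <- P -> C
Condition 1 (no descendant of R in the set): holds — descendants of R are {C}; none are in {V}.
Condition 2 (every backdoor path blocked by {V}):
  P1: open — collider(s) V are conditioned on (or have a conditioned descendant) and no non-collider on the path is in the set.
{V} does not satisfy the backdoor criterion.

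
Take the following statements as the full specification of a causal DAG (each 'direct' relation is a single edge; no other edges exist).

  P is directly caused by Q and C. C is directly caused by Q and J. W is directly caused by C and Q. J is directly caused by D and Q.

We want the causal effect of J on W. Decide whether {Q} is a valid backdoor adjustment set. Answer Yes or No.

Yes

Backdoor paths from J to W (paths whose first edge points into J):
  P1: J <- Q -> C -> W
  P2: J <- Q -> W
  P3: J <- Q -> P <- C -> W
Condition 1 (no descendant of J in the set): holds — descendants of J are {C, P, W}; none are in {Q}.
Condition 2 (every backdoor path blocked by {Q}):
  P1: blocked at fork node Q ∈ conditioning set.
  P2: blocked at fork node Q ∈ conditioning set.
  P3: blocked at fork node Q ∈ conditioning set.
{Q} satisfies the backdoor criterion.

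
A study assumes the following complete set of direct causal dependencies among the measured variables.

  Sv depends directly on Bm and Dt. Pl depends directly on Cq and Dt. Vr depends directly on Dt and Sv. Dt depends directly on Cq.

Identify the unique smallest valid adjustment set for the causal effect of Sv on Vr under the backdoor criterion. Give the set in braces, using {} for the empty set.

Variables eligible for adjustment (non-descendants of Sv, excluding Sv and Vr): {Bm, Cq, Dt, Pl}.
Backdoor paths from Sv to Vr:
  P1: Sv <- Dt -> Vr
The empty set is not sufficient: P1 (Sv <- Dt -> Vr) has no collider blocking it and no conditioned non-collider, so it is open.
Try {Dt}:
  P1: blocked at fork node Dt ∈ conditioning set.
{Dt} contains no descendant of Sv and blocks every backdoor path.
No other singleton works — e.g. {Cq} leaves P1 open — so {Dt} is the unique smallest valid adjustment set.

{Dt}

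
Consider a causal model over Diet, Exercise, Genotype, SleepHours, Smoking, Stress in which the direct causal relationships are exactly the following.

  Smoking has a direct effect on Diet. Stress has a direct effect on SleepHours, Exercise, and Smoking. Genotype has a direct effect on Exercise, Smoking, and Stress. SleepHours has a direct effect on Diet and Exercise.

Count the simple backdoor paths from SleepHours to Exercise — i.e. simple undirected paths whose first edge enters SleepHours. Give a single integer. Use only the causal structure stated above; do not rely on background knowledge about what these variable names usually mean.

A backdoor path from SleepHours to Exercise is any simple undirected path whose first edge points into SleepHours (i.e. leaves SleepHours via a parent).
Parents of SleepHours: {Stress}.
Enumerating:
  P1: SleepHours <- Stress <- Genotype -> Exercise
  P2: SleepHours <- Stress -> Smoking <- Genotype -> Exercise
  P3: SleepHours <- Stress -> Exercise
That exhausts the simple backdoor paths. Count: 3.

3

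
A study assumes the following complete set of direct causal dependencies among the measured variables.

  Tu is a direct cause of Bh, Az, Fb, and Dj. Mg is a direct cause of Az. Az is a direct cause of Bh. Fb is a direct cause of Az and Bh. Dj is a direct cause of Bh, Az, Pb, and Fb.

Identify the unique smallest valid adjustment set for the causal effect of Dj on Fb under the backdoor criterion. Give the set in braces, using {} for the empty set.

Variables eligible for adjustment (non-descendants of Dj, excluding Dj and Fb): {Mg, Tu}.
Backdoor paths from Dj to Fb:
  P1: Dj <- Tu -> Fb
  P2: Dj <- Tu -> Az <- Fb
  P3: Dj <- Tu -> Az -> Bh <- Fb
  P4: Dj <- Tu -> Bh <- Fb
  P5: Dj <- Tu -> Bh <- Az <- Fb
The empty set is not sufficient: P1 (Dj <- Tu -> Fb) has no collider blocking it and no conditioned non-collider, so it is open.
Try {Tu}:
  P1: blocked at fork node Tu ∈ conditioning set.
  P2: blocked at fork node Tu ∈ conditioning set.
  P3: blocked at fork node Tu ∈ conditioning set.
  P4: blocked at fork node Tu ∈ conditioning set.
  P5: blocked at fork node Tu ∈ conditioning set.
{Tu} contains no descendant of Dj and blocks every backdoor path.
No other singleton works — e.g. {Mg} leaves P1 open — so {Tu} is the unique smallest valid adjustment set.

{Tu}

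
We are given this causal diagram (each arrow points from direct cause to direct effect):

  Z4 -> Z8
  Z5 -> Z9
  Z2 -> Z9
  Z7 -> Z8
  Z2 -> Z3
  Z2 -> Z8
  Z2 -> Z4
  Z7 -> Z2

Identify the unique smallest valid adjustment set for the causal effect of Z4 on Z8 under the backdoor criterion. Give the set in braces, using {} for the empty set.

Variables eligible for adjustment (non-descendants of Z4, excluding Z4 and Z8): {Z2, Z3, Z5, Z7, Z9}.
Backdoor paths from Z4 to Z8:
  P1: Z4 <- Z2 <- Z7 -> Z8
  P2: Z4 <- Z2 -> Z8
The empty set is not sufficient: P1 (Z4 <- Z2 <- Z7 -> Z8) has no collider blocking it and no conditioned non-collider, so it is open.
Try {Z2}:
  P1: blocked at chain node Z2 ∈ conditioning set.
  P2: blocked at fork node Z2 ∈ conditioning set.
{Z2} contains no descendant of Z4 and blocks every backdoor path.
No other singleton works — e.g. {Z7} leaves P2 open — so {Z2} is the unique smallest valid adjustment set.

{Z2}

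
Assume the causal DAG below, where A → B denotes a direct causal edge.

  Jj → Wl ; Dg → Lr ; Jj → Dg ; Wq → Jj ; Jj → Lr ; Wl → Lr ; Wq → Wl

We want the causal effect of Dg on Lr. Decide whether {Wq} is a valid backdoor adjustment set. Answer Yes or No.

Backdoor paths from Dg to Lr (paths whose first edge points into Dg):
  P1: Dg <- Jj <- Wq -> Wl -> Lr
  P2: Dg <- Jj -> Wl -> Lr
  P3: Dg <- Jj -> Lr
Condition 1 (no descendant of Dg in the set): holds — descendants of Dg are {Lr}; none are in {Wq}.
Condition 2 (every backdoor path blocked by {Wq}):
  P1: blocked at fork node Wq ∈ conditioning set.
  P2: open — no interior node is in the conditioning set.
  P3: open — no interior node is in the conditioning set.
{Wq} does not satisfy the backdoor criterion.

No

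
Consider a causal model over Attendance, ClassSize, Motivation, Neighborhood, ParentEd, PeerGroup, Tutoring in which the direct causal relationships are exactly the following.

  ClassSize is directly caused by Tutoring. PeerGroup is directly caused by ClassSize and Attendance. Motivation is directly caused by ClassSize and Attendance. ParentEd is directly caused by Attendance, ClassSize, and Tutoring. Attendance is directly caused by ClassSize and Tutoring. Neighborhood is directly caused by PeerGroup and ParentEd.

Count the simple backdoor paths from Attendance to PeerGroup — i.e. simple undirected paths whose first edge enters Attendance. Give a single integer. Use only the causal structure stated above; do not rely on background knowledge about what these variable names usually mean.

A backdoor path from Attendance to PeerGroup is any simple undirected path whose first edge points into Attendance (i.e. leaves Attendance via a parent).
Parents of Attendance: {ClassSize, Tutoring}.
Enumerating:
  P1: Attendance <- Tutoring -> ClassSize -> PeerGroup
  P2: Attendance <- Tutoring -> ClassSize -> ParentEd -> Neighborhood <- PeerGroup
  P3: Attendance <- Tutoring -> ParentEd <- ClassSize -> PeerGroup
  P4: Attendance <- Tutoring -> ParentEd -> Neighborhood <- PeerGroup
  P5: Attendance <- ClassSize <- Tutoring -> ParentEd -> Neighborhood <- PeerGroup
  P6: Attendance <- ClassSize -> PeerGroup
  P7: Attendance <- ClassSize -> ParentEd -> Neighborhood <- PeerGroup
That exhausts the simple backdoor paths. Count: 7.

7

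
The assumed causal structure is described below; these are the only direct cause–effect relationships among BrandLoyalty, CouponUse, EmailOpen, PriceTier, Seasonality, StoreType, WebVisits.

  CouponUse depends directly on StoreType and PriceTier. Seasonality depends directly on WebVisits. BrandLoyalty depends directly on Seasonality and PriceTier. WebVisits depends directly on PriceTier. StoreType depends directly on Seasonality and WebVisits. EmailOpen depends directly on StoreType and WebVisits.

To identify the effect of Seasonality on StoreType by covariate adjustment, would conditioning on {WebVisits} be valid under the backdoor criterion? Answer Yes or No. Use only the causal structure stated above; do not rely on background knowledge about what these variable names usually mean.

Backdoor paths from Seasonality to StoreType (paths whose first edge points into Seasonality):
  P1: Seasonality <- WebVisits <- PriceTier -> CouponUse <- StoreType
  P2: Seasonality <- WebVisits -> StoreType
  P3: Seasonality <- WebVisits -> EmailOpen <- StoreType
Condition 1 (no descendant of Seasonality in the set): holds — descendants of Seasonality are {BrandLoyalty, CouponUse, EmailOpen, StoreType}; none are in {WebVisits}.
Condition 2 (every backdoor path blocked by {WebVisits}):
  P1: blocked at chain node WebVisits ∈ conditioning set.
  P2: blocked at fork node WebVisits ∈ conditioning set.
  P3: blocked at fork node WebVisits ∈ conditioning set.
{WebVisits} satisfies the backdoor criterion.

Yes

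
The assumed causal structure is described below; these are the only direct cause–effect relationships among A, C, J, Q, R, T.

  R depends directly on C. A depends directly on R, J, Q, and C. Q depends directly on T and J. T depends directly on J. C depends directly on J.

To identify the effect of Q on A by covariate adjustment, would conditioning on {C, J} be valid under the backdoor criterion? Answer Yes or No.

Backdoor paths from Q to A (paths whose first edge points into Q):
  P1: Q <- J -> C -> R -> A
  P2: Q <- J -> C -> A
  P3: Q <- J -> A
  P4: Q <- T <- J -> C -> R -> A
  P5: Q <- T <- J -> C -> A
  P6: Q <- T <- J -> A
Condition 1 (no descendant of Q in the set): holds — descendants of Q are {A}; none are in {C, J}.
Condition 2 (every backdoor path blocked by {C, J}):
  P1: blocked at fork node J ∈ conditioning set.
  P2: blocked at fork node J ∈ conditioning set.
  P3: blocked at fork node J ∈ conditioning set.
  P4: blocked at fork node J ∈ conditioning set.
  P5: blocked at fork node J ∈ conditioning set.
  P6: blocked at fork node J ∈ conditioning set.
{C, J} satisfies the backdoor criterion.

Yes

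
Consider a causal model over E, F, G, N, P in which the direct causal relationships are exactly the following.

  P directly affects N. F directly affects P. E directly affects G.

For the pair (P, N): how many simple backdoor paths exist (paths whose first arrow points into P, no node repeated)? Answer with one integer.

0

A backdoor path from P to N is any simple undirected path whose first edge points into P (i.e. leaves P via a parent).
Parents of P: {F}.
No simple path from any parent of P reaches N without revisiting P, so there are no backdoor paths.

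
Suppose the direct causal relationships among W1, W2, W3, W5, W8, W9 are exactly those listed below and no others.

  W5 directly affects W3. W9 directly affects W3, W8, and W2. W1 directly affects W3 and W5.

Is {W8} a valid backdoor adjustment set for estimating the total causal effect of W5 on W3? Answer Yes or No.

Backdoor paths from W5 to W3 (paths whose first edge points into W5):
  P1: W5 <- W1 -> W3
Condition 1 (no descendant of W5 in the set): holds — descendants of W5 are {W3}; none are in {W8}.
Condition 2 (every backdoor path blocked by {W8}):
  P1: open — no interior node is in the conditioning set.
{W8} does not satisfy the backdoor criterion.

No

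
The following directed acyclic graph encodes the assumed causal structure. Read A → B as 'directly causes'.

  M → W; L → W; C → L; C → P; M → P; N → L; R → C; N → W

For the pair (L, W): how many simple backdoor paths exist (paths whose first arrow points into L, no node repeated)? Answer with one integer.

2

A backdoor path from L to W is any simple undirected path whose first edge points into L (i.e. leaves L via a parent).
Parents of L: {C, N}.
Enumerating:
  P1: L <- C -> P <- M -> W
  P2: L <- N -> W
That exhausts the simple backdoor paths. Count: 2.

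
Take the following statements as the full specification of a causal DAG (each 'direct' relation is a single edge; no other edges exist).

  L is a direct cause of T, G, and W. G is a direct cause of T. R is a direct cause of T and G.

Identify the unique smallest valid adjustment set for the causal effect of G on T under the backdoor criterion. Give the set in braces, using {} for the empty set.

Variables eligible for adjustment (non-descendants of G, excluding G and T): {L, R, W}.
Backdoor paths from G to T:
  P1: G <- R -> T
  P2: G <- L -> T
The empty set is not sufficient: P1 (G <- R -> T) has no collider blocking it and no conditioned non-collider, so it is open.
Try {L, R}:
  P1: blocked at fork node R ∈ conditioning set.
  P2: blocked at fork node L ∈ conditioning set.
{L, R} contains no descendant of G and blocks every backdoor path.
Every element of {L, R} is needed (dropping L leaves P2 open; dropping R leaves P1 open), so no proper subset is valid.
Among all size-2 subsets of the eligible variables, only {L, R} blocks every backdoor path, so it is the unique smallest valid adjustment set.

{L, R}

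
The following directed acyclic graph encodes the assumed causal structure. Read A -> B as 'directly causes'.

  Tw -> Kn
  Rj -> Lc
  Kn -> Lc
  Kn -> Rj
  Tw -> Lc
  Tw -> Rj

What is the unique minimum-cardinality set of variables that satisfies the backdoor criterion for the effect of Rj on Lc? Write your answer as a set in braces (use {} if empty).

{Kn, Tw}

Variables eligible for adjustment (non-descendants of Rj, excluding Rj and Lc): {Kn, Tw}.
Backdoor paths from Rj to Lc:
  P1: Rj <- Tw -> Kn -> Lc
  P2: Rj <- Tw -> Lc
  P3: Rj <- Kn <- Tw -> Lc
  P4: Rj <- Kn -> Lc
The empty set is not sufficient: P1 (Rj <- Tw -> Kn -> Lc) has no collider blocking it and no conditioned non-collider, so it is open.
Try {Kn, Tw}:
  P1: blocked at fork node Tw ∈ conditioning set.
  P2: blocked at fork node Tw ∈ conditioning set.
  P3: blocked at chain node Kn ∈ conditioning set.
  P4: blocked at fork node Kn ∈ conditioning set.
{Kn, Tw} contains no descendant of Rj and blocks every backdoor path.
Every element of {Kn, Tw} is needed (dropping Kn leaves P4 open; dropping Tw leaves P2 open), so no proper subset is valid.
Among all size-2 subsets of the eligible variables, only {Kn, Tw} blocks every backdoor path, so it is the unique smallest valid adjustment set.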